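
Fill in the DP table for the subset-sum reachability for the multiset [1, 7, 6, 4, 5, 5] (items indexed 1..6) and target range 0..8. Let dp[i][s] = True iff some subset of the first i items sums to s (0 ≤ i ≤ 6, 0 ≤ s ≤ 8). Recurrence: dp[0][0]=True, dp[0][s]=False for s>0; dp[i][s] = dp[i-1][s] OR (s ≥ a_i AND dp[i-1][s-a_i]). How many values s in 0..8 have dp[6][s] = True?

i\s   0   1   2   3   4   5   6   7   8
  0   T   F   F   F   F   F   F   F   F
  1   T   T   F   F   F   F   F   F   F
  2   T   T   F   F   F   F   F   T   T
  3   T   T   F   F   F   F   T   T   T
  4   T   T   F   F   T   T   T   T   T
  5   T   T   F   F   T   T   T   T   T
  6   T   T   F   F   T   T   T   T   T

7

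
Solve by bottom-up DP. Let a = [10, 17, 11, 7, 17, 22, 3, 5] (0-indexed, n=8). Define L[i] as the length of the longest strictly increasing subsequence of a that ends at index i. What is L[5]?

   i    0    1    2    3    4    5    6    7
a[i]   10   17   11    7   17   22    3    5
L[i]    1    2    2    1    3    4    1    2

4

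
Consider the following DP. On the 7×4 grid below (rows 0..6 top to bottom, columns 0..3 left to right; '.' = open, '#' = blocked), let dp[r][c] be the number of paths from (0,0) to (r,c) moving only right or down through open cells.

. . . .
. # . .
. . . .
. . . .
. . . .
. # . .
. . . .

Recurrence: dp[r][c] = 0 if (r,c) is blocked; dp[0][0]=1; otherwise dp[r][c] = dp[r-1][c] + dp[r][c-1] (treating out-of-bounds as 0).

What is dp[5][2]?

r\c   0   1   2   3
  0   1   1   1   1
  1   1   0   1   2
  2   1   1   2   4
  3   1   2   4   8
  4   1   3   7  15
  5   1   0   7  22
  6   1   1   8  30

7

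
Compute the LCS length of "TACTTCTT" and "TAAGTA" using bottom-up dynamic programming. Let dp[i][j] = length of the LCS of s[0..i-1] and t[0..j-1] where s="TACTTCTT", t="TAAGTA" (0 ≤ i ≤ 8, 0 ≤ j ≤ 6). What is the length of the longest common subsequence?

3

   ''  T  A  A  G  T  A
''  0  0  0  0  0  0  0
 T  0  1  1  1  1  1  1
 A  0  1  2  2  2  2  2
 C  0  1  2  2  2  2  2
 T  0  1  2  2  2  3  3
 T  0  1  2  2  2  3  3
 C  0  1  2  2  2  3  3
 T  0  1  2  2  2  3  3
 T  0  1  2  2  2  3  3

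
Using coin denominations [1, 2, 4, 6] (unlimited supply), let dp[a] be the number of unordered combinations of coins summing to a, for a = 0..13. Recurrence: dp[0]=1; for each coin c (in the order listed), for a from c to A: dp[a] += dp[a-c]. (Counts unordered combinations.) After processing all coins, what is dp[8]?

after  coin     0     1     2     3     4     5     6     7     8     9    10    11    12    13
          1     1     1     1     1     1     1     1     1     1     1     1     1     1     1
          2     1     1     2     2     3     3     4     4     5     5     6     6     7     7
          4     1     1     2     2     4     4     6     6     9     9    12    12    16    16
          6     1     1     2     2     4     4     7     7    11    11    16    16    23    23

11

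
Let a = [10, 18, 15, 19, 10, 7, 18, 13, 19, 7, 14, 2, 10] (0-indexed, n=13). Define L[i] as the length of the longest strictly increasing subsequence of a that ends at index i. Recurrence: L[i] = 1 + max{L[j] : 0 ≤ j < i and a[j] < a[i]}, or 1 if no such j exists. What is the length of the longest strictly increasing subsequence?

   i    0    1    2    3    4    5    6    7    8    9   10   11   12
a[i]   10   18   15   19   10    7   18   13   19    7   14    2   10
L[i]    1    2    2    3    1    1    3    2    4    1    3    1    2

4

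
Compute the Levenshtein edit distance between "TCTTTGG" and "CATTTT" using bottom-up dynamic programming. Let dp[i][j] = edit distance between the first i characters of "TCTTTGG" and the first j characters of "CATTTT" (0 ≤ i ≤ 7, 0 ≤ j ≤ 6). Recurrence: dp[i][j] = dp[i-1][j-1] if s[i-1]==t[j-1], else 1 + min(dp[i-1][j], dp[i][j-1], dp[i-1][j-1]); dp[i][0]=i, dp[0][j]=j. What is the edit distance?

   ''  C  A  T  T  T  T
''  0  1  2  3  4  5  6
 T  1  1  2  2  3  4  5
 C  2  1  2  3  3  4  5
 T  3  2  2  2  3  3  4
 T  4  3  3  2  2  3  3
 T  5  4  4  3  2  2  3
 G  6  5  5  4  3  3  3
 G  7  6  6  5  4  4  4

4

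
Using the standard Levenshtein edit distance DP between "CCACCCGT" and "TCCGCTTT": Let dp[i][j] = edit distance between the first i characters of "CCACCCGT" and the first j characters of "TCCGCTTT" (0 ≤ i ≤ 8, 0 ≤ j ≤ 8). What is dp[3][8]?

6

   ''  T  C  C  G  C  T  T  T
''  0  1  2  3  4  5  6  7  8
 C  1  1  1  2  3  4  5  6  7
 C  2  2  1  1  2  3  4  5  6
 A  3  3  2  2  2  3  4  5  6
 C  4  4  3  2  3  2  3  4  5
 C  5  5  4  3  3  3  3  4  5
 C  6  6  5  4  4  3  4  4  5
 G  7  7  6  5  4  4  4  5  5
 T  8  7  7  6  5  5  4  4  5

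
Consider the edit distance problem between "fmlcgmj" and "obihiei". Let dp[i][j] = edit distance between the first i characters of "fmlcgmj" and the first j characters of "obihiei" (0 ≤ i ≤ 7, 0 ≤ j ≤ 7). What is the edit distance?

   ''  o  b  i  h  i  e  i
''  0  1  2  3  4  5  6  7
 f  1  1  2  3  4  5  6  7
 m  2  2  2  3  4  5  6  7
 l  3  3  3  3  4  5  6  7
 c  4  4  4  4  4  5  6  7
 g  5  5  5  5  5  5  6  7
 m  6  6  6  6  6  6  6  7
 j  7  7  7  7  7  7  7  7

7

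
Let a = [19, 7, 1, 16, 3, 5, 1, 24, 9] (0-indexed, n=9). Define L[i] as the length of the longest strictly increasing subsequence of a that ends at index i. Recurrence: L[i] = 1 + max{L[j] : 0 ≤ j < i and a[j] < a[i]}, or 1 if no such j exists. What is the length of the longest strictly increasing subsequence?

   i    0    1    2    3    4    5    6    7    8
a[i]   19    7    1   16    3    5    1   24    9
L[i]    1    1    1    2    2    3    1    4    4

4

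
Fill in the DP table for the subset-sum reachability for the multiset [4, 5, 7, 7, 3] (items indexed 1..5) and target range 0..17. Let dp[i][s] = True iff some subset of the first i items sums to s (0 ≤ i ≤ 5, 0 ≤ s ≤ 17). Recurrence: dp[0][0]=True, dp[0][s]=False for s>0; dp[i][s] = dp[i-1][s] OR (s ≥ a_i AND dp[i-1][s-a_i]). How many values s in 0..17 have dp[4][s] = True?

i\s   0   1   2   3   4   5   6   7   8   9  10  11  12  13  14  15  16  17
  0   T   F   F   F   F   F   F   F   F   F   F   F   F   F   F   F   F   F
  1   T   F   F   F   T   F   F   F   F   F   F   F   F   F   F   F   F   F
  2   T   F   F   F   T   T   F   F   F   T   F   F   F   F   F   F   F   F
  3   T   F   F   F   T   T   F   T   F   T   F   T   T   F   F   F   T   F
  4   T   F   F   F   T   T   F   T   F   T   F   T   T   F   T   F   T   F
  5   T   F   F   T   T   T   F   T   T   T   T   T   T   F   T   T   T   T

9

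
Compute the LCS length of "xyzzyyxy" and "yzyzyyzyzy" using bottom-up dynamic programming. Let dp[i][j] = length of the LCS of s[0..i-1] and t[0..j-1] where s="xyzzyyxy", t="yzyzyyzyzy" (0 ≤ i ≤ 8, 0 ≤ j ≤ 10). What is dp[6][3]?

   ''  y  z  y  z  y  y  z  y  z  y
''  0  0  0  0  0  0  0  0  0  0  0
 x  0  0  0  0  0  0  0  0  0  0  0
 y  0  1  1  1  1  1  1  1  1  1  1
 z  0  1  2  2  2  2  2  2  2  2  2
 z  0  1  2  2  3  3  3  3  3  3  3
 y  0  1  2  3  3  4  4  4  4  4  4
 y  0  1  2  3  3  4  5  5  5  5  5
 x  0  1  2  3  3  4  5  5  5  5  5
 y  0  1  2  3  3  4  5  5  6  6  6

3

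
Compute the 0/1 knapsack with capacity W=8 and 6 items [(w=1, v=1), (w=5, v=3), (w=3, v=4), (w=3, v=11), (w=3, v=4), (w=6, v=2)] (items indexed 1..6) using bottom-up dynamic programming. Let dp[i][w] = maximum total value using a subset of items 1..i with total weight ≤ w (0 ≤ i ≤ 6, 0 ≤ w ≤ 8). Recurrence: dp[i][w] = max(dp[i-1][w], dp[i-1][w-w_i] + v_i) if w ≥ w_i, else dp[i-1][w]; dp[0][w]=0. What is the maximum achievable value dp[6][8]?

16

i\w   0   1   2   3   4   5   6   7   8
  0   0   0   0   0   0   0   0   0   0
  1   0   1   1   1   1   1   1   1   1
  2   0   1   1   1   1   3   4   4   4
  3   0   1   1   4   5   5   5   5   7
  4   0   1   1  11  12  12  15  16  16
  5   0   1   1  11  12  12  15  16  16
  6   0   1   1  11  12  12  15  16  16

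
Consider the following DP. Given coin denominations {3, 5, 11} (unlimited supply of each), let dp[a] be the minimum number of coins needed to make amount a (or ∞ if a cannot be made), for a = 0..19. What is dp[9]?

3

 a  0  1  2  3  4  5  6  7  8  9 10 11 12 13 14 15 16 17 18 19
dp  0  -  -  1  -  1  2  -  2  3  2  1  4  3  2  3  2  3  4  3
(- denotes ∞ / unreachable)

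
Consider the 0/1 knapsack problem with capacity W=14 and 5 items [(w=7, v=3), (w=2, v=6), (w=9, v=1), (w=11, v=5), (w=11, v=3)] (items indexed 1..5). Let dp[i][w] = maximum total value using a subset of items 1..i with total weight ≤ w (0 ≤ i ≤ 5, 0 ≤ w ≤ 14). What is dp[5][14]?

i\w   0   1   2   3   4   5   6   7   8   9  10  11  12  13  14
  0   0   0   0   0   0   0   0   0   0   0   0   0   0   0   0
  1   0   0   0   0   0   0   0   3   3   3   3   3   3   3   3
  2   0   0   6   6   6   6   6   6   6   9   9   9   9   9   9
  3   0   0   6   6   6   6   6   6   6   9   9   9   9   9   9
  4   0   0   6   6   6   6   6   6   6   9   9   9   9  11  11
  5   0   0   6   6   6   6   6   6   6   9   9   9   9  11  11

11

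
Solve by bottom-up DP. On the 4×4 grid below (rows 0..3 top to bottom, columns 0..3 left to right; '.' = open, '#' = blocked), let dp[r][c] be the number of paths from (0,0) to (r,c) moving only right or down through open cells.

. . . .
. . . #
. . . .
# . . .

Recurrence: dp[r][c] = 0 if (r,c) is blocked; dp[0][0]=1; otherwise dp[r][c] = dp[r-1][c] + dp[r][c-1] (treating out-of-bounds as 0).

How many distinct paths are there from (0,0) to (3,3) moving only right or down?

15

r\c   0   1   2   3
  0   1   1   1   1
  1   1   2   3   0
  2   1   3   6   6
  3   0   3   9  15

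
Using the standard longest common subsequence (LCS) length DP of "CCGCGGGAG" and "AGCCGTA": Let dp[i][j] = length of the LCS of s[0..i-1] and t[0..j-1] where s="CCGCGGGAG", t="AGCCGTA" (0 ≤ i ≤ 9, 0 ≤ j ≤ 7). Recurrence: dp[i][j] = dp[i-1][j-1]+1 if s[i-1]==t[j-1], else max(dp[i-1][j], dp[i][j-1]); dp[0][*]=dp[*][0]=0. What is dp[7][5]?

3

   ''  A  G  C  C  G  T  A
''  0  0  0  0  0  0  0  0
 C  0  0  0  1  1  1  1  1
 C  0  0  0  1  2  2  2  2
 G  0  0  1  1  2  3  3  3
 C  0  0  1  2  2  3  3  3
 G  0  0  1  2  2  3  3  3
 G  0  0  1  2  2  3  3  3
 G  0  0  1  2  2  3  3  3
 A  0  1  1  2  2  3  3  4
 G  0  1  2  2  2  3  3  4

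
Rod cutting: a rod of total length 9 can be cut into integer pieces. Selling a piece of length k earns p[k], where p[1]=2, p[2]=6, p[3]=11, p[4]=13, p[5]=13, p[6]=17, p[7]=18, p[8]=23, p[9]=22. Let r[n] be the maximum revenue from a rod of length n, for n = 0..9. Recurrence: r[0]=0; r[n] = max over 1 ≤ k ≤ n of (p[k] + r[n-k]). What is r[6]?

   n    0    1    2    3    4    5    6    7    8    9
r[n]    0    2    6   11   13   17   22   24   28   33

22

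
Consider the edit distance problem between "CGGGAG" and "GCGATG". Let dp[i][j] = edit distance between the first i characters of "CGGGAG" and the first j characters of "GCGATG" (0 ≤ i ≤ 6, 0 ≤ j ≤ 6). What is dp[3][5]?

   ''  G  C  G  A  T  G
''  0  1  2  3  4  5  6
 C  1  1  1  2  3  4  5
 G  2  1  2  1  2  3  4
 G  3  2  2  2  2  3  3
 G  4  3  3  2  3  3  3
 A  5  4  4  3  2  3  4
 G  6  5  5  4  3  3  3

3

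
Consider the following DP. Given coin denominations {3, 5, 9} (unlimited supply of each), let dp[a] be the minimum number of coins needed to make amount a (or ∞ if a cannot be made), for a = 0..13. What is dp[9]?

 a  0  1  2  3  4  5  6  7  8  9 10 11 12 13
dp  0  -  -  1  -  1  2  -  2  1  2  3  2  3
(- denotes ∞ / unreachable)

1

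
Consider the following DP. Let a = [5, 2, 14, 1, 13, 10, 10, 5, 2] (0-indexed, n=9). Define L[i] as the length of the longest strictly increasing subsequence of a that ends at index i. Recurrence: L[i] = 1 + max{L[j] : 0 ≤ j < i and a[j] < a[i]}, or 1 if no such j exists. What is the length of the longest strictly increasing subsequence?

   i    0    1    2    3    4    5    6    7    8
a[i]    5    2   14    1   13   10   10    5    2
L[i]    1    1    2    1    2    2    2    2    2

2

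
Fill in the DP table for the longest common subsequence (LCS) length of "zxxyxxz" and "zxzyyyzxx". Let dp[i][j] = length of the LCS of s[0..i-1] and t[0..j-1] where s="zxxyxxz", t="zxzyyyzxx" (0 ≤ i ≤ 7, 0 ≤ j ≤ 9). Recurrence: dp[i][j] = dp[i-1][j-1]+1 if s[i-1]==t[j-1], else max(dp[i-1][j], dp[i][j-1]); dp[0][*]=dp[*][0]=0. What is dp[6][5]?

3

   ''  z  x  z  y  y  y  z  x  x
''  0  0  0  0  0  0  0  0  0  0
 z  0  1  1  1  1  1  1  1  1  1
 x  0  1  2  2  2  2  2  2  2  2
 x  0  1  2  2  2  2  2  2  3  3
 y  0  1  2  2  3  3  3  3  3  3
 x  0  1  2  2  3  3  3  3  4  4
 x  0  1  2  2  3  3  3  3  4  5
 z  0  1  2  3  3  3  3  4  4  5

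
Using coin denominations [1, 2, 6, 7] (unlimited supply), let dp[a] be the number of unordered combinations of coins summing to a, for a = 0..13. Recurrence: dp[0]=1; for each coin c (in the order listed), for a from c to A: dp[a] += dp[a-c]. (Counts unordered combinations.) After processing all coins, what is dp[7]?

after  coin     0     1     2     3     4     5     6     7     8     9    10    11    12    13
          1     1     1     1     1     1     1     1     1     1     1     1     1     1     1
          2     1     1     2     2     3     3     4     4     5     5     6     6     7     7
          6     1     1     2     2     3     3     5     5     7     7     9     9    12    12
          7     1     1     2     2     3     3     5     6     8     9    11    12    15    17

6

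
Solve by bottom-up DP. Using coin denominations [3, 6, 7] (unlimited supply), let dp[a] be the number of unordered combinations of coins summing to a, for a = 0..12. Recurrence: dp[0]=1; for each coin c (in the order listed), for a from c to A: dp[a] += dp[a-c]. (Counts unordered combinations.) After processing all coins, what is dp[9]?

after  coin     0     1     2     3     4     5     6     7     8     9    10    11    12
          3     1     0     0     1     0     0     1     0     0     1     0     0     1
          6     1     0     0     1     0     0     2     0     0     2     0     0     3
          7     1     0     0     1     0     0     2     1     0     2     1     0     3

2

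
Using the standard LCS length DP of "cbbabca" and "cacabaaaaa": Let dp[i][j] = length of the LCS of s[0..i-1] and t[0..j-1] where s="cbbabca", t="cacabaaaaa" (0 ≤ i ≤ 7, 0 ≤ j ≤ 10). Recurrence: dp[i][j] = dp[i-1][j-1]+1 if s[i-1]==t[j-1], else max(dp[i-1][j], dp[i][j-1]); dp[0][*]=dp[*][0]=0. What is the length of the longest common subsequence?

4

   ''  c  a  c  a  b  a  a  a  a  a
''  0  0  0  0  0  0  0  0  0  0  0
 c  0  1  1  1  1  1  1  1  1  1  1
 b  0  1  1  1  1  2  2  2  2  2  2
 b  0  1  1  1  1  2  2  2  2  2  2
 a  0  1  2  2  2  2  3  3  3  3  3
 b  0  1  2  2  2  3  3  3  3  3  3
 c  0  1  2  3  3  3  3  3  3  3  3
 a  0  1  2  3  4  4  4  4  4  4  4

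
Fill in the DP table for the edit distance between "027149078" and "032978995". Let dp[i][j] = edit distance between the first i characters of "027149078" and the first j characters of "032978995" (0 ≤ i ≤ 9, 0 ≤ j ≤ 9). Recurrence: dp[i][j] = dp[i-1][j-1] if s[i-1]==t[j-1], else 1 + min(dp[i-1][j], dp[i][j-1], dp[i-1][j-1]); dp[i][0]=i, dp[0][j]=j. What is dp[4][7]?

   ''  0  3  2  9  7  8  9  9  5
''  0  1  2  3  4  5  6  7  8  9
 0  1  0  1  2  3  4  5  6  7  8
 2  2  1  1  1  2  3  4  5  6  7
 7  3  2  2  2  2  2  3  4  5  6
 1  4  3  3  3  3  3  3  4  5  6
 4  5  4  4  4  4  4  4  4  5  6
 9  6  5  5  5  4  5  5  4  4  5
 0  7  6  6  6  5  5  6  5  5  5
 7  8  7  7  7  6  5  6  6  6  6
 8  9  8  8  8  7  6  5  6  7  7

4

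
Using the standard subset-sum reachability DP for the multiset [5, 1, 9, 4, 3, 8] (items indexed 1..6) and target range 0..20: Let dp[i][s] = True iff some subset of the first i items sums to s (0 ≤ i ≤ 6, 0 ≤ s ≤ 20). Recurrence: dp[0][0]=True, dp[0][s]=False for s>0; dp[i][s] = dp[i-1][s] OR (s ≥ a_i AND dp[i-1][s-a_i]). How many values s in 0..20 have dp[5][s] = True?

i\s   0   1   2   3   4   5   6   7   8   9  10  11  12  13  14  15  16  17  18  19  20
  0   T   F   F   F   F   F   F   F   F   F   F   F   F   F   F   F   F   F   F   F   F
  1   T   F   F   F   F   T   F   F   F   F   F   F   F   F   F   F   F   F   F   F   F
  2   T   T   F   F   F   T   T   F   F   F   F   F   F   F   F   F   F   F   F   F   F
  3   T   T   F   F   F   T   T   F   F   T   T   F   F   F   T   T   F   F   F   F   F
  4   T   T   F   F   T   T   T   F   F   T   T   F   F   T   T   T   F   F   T   T   F
  5   T   T   F   T   T   T   T   T   T   T   T   F   T   T   T   T   T   T   T   T   F
  6   T   T   F   T   T   T   T   T   T   T   T   T   T   T   T   T   T   T   T   T   T

18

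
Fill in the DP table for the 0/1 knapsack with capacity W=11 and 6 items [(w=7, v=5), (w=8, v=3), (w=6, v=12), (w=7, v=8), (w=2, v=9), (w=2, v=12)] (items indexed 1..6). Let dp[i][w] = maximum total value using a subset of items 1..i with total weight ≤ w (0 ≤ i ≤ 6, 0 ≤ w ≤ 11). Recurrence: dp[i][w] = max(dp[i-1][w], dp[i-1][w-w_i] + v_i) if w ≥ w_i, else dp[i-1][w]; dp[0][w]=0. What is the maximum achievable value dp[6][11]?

33

i\w   0   1   2   3   4   5   6   7   8   9  10  11
  0   0   0   0   0   0   0   0   0   0   0   0   0
  1   0   0   0   0   0   0   0   5   5   5   5   5
  2   0   0   0   0   0   0   0   5   5   5   5   5
  3   0   0   0   0   0   0  12  12  12  12  12  12
  4   0   0   0   0   0   0  12  12  12  12  12  12
  5   0   0   9   9   9   9  12  12  21  21  21  21
  6   0   0  12  12  21  21  21  21  24  24  33  33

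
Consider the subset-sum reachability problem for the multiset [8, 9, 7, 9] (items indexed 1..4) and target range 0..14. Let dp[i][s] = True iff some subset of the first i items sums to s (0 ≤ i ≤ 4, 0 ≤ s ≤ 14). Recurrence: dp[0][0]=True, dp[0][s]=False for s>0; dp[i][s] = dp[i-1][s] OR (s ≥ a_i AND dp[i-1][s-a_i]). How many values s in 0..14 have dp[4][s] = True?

4

i\s   0   1   2   3   4   5   6   7   8   9  10  11  12  13  14
  0   T   F   F   F   F   F   F   F   F   F   F   F   F   F   F
  1   T   F   F   F   F   F   F   F   T   F   F   F   F   F   F
  2   T   F   F   F   F   F   F   F   T   T   F   F   F   F   F
  3   T   F   F   F   F   F   F   T   T   T   F   F   F   F   F
  4   T   F   F   F   F   F   F   T   T   T   F   F   F   F   F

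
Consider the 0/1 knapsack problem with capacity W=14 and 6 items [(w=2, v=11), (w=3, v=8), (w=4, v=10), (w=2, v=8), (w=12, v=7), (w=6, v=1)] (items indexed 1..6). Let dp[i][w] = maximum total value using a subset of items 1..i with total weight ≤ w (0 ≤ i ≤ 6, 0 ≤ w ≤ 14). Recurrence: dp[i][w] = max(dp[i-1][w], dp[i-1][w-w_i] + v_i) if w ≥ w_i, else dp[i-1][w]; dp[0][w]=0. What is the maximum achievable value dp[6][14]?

37

i\w   0   1   2   3   4   5   6   7   8   9  10  11  12  13  14
  0   0   0   0   0   0   0   0   0   0   0   0   0   0   0   0
  1   0   0  11  11  11  11  11  11  11  11  11  11  11  11  11
  2   0   0  11  11  11  19  19  19  19  19  19  19  19  19  19
  3   0   0  11  11  11  19  21  21  21  29  29  29  29  29  29
  4   0   0  11  11  19  19  21  27  29  29  29  37  37  37  37
  5   0   0  11  11  19  19  21  27  29  29  29  37  37  37  37
  6   0   0  11  11  19  19  21  27  29  29  29  37  37  37  37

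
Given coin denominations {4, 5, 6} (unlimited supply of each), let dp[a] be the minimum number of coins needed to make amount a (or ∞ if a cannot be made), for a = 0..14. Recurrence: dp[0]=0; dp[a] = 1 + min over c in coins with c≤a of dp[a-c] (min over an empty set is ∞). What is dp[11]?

2

 a  0  1  2  3  4  5  6  7  8  9 10 11 12 13 14
dp  0  -  -  -  1  1  1  -  2  2  2  2  2  3  3
(- denotes ∞ / unreachable)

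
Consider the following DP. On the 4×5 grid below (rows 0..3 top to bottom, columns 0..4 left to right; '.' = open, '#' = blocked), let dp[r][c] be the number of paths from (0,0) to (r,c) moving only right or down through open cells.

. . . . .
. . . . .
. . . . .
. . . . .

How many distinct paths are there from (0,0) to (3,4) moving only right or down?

r\c   0   1   2   3   4
  0   1   1   1   1   1
  1   1   2   3   4   5
  2   1   3   6  10  15
  3   1   4  10  20  35

35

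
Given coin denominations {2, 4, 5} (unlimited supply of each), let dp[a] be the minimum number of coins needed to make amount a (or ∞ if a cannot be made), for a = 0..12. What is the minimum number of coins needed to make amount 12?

3

 a  0  1  2  3  4  5  6  7  8  9 10 11 12
dp  0  -  1  -  1  1  2  2  2  2  2  3  3
(- denotes ∞ / unreachable)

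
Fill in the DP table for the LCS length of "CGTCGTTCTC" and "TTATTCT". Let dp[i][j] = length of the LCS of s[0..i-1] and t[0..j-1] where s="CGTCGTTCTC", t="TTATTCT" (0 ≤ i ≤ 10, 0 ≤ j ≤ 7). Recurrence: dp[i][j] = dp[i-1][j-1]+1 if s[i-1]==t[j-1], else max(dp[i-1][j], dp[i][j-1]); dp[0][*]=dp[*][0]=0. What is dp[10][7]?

5

   ''  T  T  A  T  T  C  T
''  0  0  0  0  0  0  0  0
 C  0  0  0  0  0  0  1  1
 G  0  0  0  0  0  0  1  1
 T  0  1  1  1  1  1  1  2
 C  0  1  1  1  1  1  2  2
 G  0  1  1  1  1  1  2  2
 T  0  1  2  2  2  2  2  3
 T  0  1  2  2  3  3  3  3
 C  0  1  2  2  3  3  4  4
 T  0  1  2  2  3  4  4  5
 C  0  1  2  2  3  4  5  5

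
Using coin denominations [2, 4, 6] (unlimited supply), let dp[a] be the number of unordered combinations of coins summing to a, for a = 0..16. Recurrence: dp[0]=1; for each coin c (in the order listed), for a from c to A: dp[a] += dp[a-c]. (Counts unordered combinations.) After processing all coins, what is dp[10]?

5

after  coin     0     1     2     3     4     5     6     7     8     9    10    11    12    13    14    15    16
          2     1     0     1     0     1     0     1     0     1     0     1     0     1     0     1     0     1
          4     1     0     1     0     2     0     2     0     3     0     3     0     4     0     4     0     5
          6     1     0     1     0     2     0     3     0     4     0     5     0     7     0     8     0    10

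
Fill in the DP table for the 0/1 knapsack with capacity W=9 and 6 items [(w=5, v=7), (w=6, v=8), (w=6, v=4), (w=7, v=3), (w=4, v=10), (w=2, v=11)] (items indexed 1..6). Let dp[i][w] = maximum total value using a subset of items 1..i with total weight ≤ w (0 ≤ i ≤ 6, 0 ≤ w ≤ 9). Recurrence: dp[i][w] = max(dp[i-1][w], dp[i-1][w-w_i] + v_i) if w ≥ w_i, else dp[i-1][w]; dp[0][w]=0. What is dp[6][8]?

i\w   0   1   2   3   4   5   6   7   8   9
  0   0   0   0   0   0   0   0   0   0   0
  1   0   0   0   0   0   7   7   7   7   7
  2   0   0   0   0   0   7   8   8   8   8
  3   0   0   0   0   0   7   8   8   8   8
  4   0   0   0   0   0   7   8   8   8   8
  5   0   0   0   0  10  10  10  10  10  17
  6   0   0  11  11  11  11  21  21  21  21

21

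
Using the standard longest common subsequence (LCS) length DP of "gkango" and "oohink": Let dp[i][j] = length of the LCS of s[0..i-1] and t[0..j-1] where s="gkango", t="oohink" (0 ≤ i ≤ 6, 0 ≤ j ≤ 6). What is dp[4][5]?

1

   ''  o  o  h  i  n  k
''  0  0  0  0  0  0  0
 g  0  0  0  0  0  0  0
 k  0  0  0  0  0  0  1
 a  0  0  0  0  0  0  1
 n  0  0  0  0  0  1  1
 g  0  0  0  0  0  1  1
 o  0  1  1  1  1  1  1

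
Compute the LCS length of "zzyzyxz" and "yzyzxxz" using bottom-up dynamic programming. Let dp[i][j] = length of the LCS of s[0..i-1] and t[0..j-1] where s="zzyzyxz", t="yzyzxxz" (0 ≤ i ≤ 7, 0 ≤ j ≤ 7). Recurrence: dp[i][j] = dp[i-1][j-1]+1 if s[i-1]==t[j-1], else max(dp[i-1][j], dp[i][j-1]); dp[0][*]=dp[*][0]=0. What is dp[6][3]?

   ''  y  z  y  z  x  x  z
''  0  0  0  0  0  0  0  0
 z  0  0  1  1  1  1  1  1
 z  0  0  1  1  2  2  2  2
 y  0  1  1  2  2  2  2  2
 z  0  1  2  2  3  3  3  3
 y  0  1  2  3  3  3  3  3
 x  0  1  2  3  3  4  4  4
 z  0  1  2  3  4  4  4  5

3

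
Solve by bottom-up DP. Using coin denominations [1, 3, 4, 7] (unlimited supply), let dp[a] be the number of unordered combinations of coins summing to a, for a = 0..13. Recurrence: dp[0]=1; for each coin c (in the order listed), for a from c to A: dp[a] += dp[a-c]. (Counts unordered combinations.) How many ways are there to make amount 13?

16

after  coin     0     1     2     3     4     5     6     7     8     9    10    11    12    13
          1     1     1     1     1     1     1     1     1     1     1     1     1     1     1
          3     1     1     1     2     2     2     3     3     3     4     4     4     5     5
          4     1     1     1     2     3     3     4     5     6     7     8     9    11    12
          7     1     1     1     2     3     3     4     6     7     8    10    12    14    16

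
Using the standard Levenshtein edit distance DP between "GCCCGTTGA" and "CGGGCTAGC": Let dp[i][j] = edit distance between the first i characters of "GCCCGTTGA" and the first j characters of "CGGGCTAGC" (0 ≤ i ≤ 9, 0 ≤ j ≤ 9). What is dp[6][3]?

   ''  C  G  G  G  C  T  A  G  C
''  0  1  2  3  4  5  6  7  8  9
 G  1  1  1  2  3  4  5  6  7  8
 C  2  1  2  2  3  3  4  5  6  7
 C  3  2  2  3  3  3  4  5  6  6
 C  4  3  3  3  4  3  4  5  6  6
 G  5  4  3  3  3  4  4  5  5  6
 T  6  5  4  4  4  4  4  5  6  6
 T  7  6  5  5  5  5  4  5  6  7
 G  8  7  6  5  5  6  5  5  5  6
 A  9  8  7  6  6  6  6  5  6  6

4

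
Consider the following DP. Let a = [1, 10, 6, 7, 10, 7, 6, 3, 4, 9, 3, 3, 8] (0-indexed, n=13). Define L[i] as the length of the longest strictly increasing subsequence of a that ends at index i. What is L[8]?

3

   i    0    1    2    3    4    5    6    7    8    9   10   11   12
a[i]    1   10    6    7   10    7    6    3    4    9    3    3    8
L[i]    1    2    2    3    4    3    2    2    3    4    2    2    4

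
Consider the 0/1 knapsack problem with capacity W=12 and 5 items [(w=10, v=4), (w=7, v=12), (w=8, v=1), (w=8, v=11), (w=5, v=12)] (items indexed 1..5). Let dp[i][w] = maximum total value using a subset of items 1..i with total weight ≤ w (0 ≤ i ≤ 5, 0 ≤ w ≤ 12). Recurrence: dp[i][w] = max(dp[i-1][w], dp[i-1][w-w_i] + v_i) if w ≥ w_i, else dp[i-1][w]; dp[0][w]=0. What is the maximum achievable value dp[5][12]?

24

i\w   0   1   2   3   4   5   6   7   8   9  10  11  12
  0   0   0   0   0   0   0   0   0   0   0   0   0   0
  1   0   0   0   0   0   0   0   0   0   0   4   4   4
  2   0   0   0   0   0   0   0  12  12  12  12  12  12
  3   0   0   0   0   0   0   0  12  12  12  12  12  12
  4   0   0   0   0   0   0   0  12  12  12  12  12  12
  5   0   0   0   0   0  12  12  12  12  12  12  12  24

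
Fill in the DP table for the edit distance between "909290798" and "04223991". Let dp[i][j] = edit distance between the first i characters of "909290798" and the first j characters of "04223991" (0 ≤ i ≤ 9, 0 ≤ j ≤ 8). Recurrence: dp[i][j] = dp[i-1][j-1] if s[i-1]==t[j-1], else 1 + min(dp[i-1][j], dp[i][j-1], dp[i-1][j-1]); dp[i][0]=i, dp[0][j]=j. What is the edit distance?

   ''  0  4  2  2  3  9  9  1
''  0  1  2  3  4  5  6  7  8
 9  1  1  2  3  4  5  5  6  7
 0  2  1  2  3  4  5  6  6  7
 9  3  2  2  3  4  5  5  6  7
 2  4  3  3  2  3  4  5  6  7
 9  5  4  4  3  3  4  4  5  6
 0  6  5  5  4  4  4  5  5  6
 7  7  6  6  5  5  5  5  6  6
 9  8  7  7  6  6  6  5  5  6
 8  9  8  8  7  7  7  6  6  6

6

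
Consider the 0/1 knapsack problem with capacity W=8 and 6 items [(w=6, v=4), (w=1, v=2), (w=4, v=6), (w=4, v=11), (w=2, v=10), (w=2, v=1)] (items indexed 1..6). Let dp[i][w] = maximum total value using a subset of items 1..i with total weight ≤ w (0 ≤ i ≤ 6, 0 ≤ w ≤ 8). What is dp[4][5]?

i\w   0   1   2   3   4   5   6   7   8
  0   0   0   0   0   0   0   0   0   0
  1   0   0   0   0   0   0   4   4   4
  2   0   2   2   2   2   2   4   6   6
  3   0   2   2   2   6   8   8   8   8
  4   0   2   2   2  11  13  13  13  17
  5   0   2  10  12  12  13  21  23  23
  6   0   2  10  12  12  13  21  23  23

13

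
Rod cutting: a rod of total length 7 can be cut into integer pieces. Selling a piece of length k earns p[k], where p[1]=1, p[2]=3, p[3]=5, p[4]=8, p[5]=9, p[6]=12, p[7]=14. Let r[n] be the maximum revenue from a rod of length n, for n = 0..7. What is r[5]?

   n    0    1    2    3    4    5    6    7
r[n]    0    1    3    5    8    9   12   14

9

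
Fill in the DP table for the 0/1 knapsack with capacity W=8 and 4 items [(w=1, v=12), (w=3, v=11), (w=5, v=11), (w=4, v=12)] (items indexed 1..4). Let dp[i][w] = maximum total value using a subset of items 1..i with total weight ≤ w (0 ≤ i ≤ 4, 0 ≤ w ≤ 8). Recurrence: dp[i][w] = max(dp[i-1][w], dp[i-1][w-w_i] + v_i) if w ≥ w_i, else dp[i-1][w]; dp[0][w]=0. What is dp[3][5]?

23

i\w   0   1   2   3   4   5   6   7   8
  0   0   0   0   0   0   0   0   0   0
  1   0  12  12  12  12  12  12  12  12
  2   0  12  12  12  23  23  23  23  23
  3   0  12  12  12  23  23  23  23  23
  4   0  12  12  12  23  24  24  24  35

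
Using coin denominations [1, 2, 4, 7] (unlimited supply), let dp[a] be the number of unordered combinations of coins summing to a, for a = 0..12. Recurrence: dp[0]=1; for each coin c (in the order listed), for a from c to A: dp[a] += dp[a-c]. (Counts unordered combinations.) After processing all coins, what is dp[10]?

14

after  coin     0     1     2     3     4     5     6     7     8     9    10    11    12
          1     1     1     1     1     1     1     1     1     1     1     1     1     1
          2     1     1     2     2     3     3     4     4     5     5     6     6     7
          4     1     1     2     2     4     4     6     6     9     9    12    12    16
          7     1     1     2     2     4     4     6     7    10    11    14    16    20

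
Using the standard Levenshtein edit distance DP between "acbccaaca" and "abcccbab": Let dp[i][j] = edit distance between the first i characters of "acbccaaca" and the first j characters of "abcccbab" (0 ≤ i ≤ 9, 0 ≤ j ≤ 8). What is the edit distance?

5

   ''  a  b  c  c  c  b  a  b
''  0  1  2  3  4  5  6  7  8
 a  1  0  1  2  3  4  5  6  7
 c  2  1  1  1  2  3  4  5  6
 b  3  2  1  2  2  3  3  4  5
 c  4  3  2  1  2  2  3  4  5
 c  5  4  3  2  1  2  3  4  5
 a  6  5  4  3  2  2  3  3  4
 a  7  6  5  4  3  3  3  3  4
 c  8  7  6  5  4  3  4  4  4
 a  9  8  7  6  5  4  4  4  5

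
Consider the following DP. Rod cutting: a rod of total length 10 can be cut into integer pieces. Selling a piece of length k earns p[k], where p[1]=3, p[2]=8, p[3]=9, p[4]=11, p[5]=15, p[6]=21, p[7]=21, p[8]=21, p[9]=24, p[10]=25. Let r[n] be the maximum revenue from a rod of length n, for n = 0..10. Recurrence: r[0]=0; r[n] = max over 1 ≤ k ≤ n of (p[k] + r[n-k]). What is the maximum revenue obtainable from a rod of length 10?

   n    0    1    2    3    4    5    6    7    8    9   10
r[n]    0    3    8   11   16   19   24   27   32   35   40

40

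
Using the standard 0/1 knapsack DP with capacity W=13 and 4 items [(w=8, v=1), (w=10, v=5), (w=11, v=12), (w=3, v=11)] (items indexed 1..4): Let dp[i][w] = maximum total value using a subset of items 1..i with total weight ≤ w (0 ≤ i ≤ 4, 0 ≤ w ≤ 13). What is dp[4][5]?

11

i\w   0   1   2   3   4   5   6   7   8   9  10  11  12  13
  0   0   0   0   0   0   0   0   0   0   0   0   0   0   0
  1   0   0   0   0   0   0   0   0   1   1   1   1   1   1
  2   0   0   0   0   0   0   0   0   1   1   5   5   5   5
  3   0   0   0   0   0   0   0   0   1   1   5  12  12  12
  4   0   0   0  11  11  11  11  11  11  11  11  12  12  16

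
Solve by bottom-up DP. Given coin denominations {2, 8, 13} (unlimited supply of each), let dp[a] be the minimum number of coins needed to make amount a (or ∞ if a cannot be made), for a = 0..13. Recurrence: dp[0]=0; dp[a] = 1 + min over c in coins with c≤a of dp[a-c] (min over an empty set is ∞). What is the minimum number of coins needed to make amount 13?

1

 a  0  1  2  3  4  5  6  7  8  9 10 11 12 13
dp  0  -  1  -  2  -  3  -  1  -  2  -  3  1
(- denotes ∞ / unreachable)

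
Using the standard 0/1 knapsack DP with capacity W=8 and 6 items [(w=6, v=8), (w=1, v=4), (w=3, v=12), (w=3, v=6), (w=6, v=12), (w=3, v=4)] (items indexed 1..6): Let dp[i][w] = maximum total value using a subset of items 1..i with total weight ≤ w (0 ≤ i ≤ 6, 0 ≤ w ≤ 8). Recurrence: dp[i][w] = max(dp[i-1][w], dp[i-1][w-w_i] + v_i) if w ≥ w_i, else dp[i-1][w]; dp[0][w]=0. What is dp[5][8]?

i\w   0   1   2   3   4   5   6   7   8
  0   0   0   0   0   0   0   0   0   0
  1   0   0   0   0   0   0   8   8   8
  2   0   4   4   4   4   4   8  12  12
  3   0   4   4  12  16  16  16  16  16
  4   0   4   4  12  16  16  18  22  22
  5   0   4   4  12  16  16  18  22  22
  6   0   4   4  12  16  16  18  22  22

22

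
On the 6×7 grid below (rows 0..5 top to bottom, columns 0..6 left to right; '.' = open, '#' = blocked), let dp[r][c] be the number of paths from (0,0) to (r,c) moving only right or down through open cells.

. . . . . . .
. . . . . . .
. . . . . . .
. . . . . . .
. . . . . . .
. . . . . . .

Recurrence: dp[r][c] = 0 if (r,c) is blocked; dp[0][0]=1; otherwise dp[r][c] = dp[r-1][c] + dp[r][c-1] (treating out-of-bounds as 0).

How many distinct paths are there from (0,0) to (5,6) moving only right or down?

462

r\c   0   1   2   3   4   5   6
  0   1   1   1   1   1   1   1
  1   1   2   3   4   5   6   7
  2   1   3   6  10  15  21  28
  3   1   4  10  20  35  56  84
  4   1   5  15  35  70 126 210
  5   1   6  21  56 126 252 462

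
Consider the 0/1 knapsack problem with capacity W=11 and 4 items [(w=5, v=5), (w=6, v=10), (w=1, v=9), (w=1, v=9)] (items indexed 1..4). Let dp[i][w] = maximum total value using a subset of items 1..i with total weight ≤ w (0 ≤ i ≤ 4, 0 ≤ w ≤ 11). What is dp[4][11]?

28

i\w   0   1   2   3   4   5   6   7   8   9  10  11
  0   0   0   0   0   0   0   0   0   0   0   0   0
  1   0   0   0   0   0   5   5   5   5   5   5   5
  2   0   0   0   0   0   5  10  10  10  10  10  15
  3   0   9   9   9   9   9  14  19  19  19  19  19
  4   0   9  18  18  18  18  18  23  28  28  28  28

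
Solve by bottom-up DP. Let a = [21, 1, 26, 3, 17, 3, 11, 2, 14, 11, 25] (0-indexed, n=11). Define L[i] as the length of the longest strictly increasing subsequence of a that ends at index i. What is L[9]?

3

   i    0    1    2    3    4    5    6    7    8    9   10
a[i]   21    1   26    3   17    3   11    2   14   11   25
L[i]    1    1    2    2    3    2    3    2    4    3    5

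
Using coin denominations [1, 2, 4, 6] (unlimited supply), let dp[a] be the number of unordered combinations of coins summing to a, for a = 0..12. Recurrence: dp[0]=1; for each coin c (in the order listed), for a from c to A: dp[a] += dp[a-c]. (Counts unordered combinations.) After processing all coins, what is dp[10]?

16

after  coin     0     1     2     3     4     5     6     7     8     9    10    11    12
          1     1     1     1     1     1     1     1     1     1     1     1     1     1
          2     1     1     2     2     3     3     4     4     5     5     6     6     7
          4     1     1     2     2     4     4     6     6     9     9    12    12    16
          6     1     1     2     2     4     4     7     7    11    11    16    16    23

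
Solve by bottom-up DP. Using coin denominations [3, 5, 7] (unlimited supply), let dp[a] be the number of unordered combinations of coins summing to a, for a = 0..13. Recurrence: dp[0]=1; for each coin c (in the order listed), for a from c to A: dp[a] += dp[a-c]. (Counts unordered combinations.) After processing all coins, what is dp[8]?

1

after  coin     0     1     2     3     4     5     6     7     8     9    10    11    12    13
          3     1     0     0     1     0     0     1     0     0     1     0     0     1     0
          5     1     0     0     1     0     1     1     0     1     1     1     1     1     1
          7     1     0     0     1     0     1     1     1     1     1     2     1     2     2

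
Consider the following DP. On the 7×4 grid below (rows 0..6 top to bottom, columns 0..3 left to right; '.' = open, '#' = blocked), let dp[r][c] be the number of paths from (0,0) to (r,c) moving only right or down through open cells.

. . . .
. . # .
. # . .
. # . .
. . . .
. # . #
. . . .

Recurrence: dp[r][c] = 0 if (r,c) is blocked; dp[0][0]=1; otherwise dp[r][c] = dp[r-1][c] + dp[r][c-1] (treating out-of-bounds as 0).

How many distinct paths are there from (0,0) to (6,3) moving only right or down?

r\c   0   1   2   3
  0   1   1   1   1
  1   1   2   0   1
  2   1   0   0   1
  3   1   0   0   1
  4   1   1   1   2
  5   1   0   1   0
  6   1   1   2   2

2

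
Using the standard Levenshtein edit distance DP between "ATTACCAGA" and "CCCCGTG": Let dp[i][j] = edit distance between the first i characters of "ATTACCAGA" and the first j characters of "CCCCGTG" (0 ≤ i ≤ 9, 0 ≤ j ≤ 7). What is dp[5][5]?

5

   ''  C  C  C  C  G  T  G
''  0  1  2  3  4  5  6  7
 A  1  1  2  3  4  5  6  7
 T  2  2  2  3  4  5  5  6
 T  3  3  3  3  4  5  5  6
 A  4  4  4  4  4  5  6  6
 C  5  4  4  4  4  5  6  7
 C  6  5  4  4  4  5  6  7
 A  7  6  5  5  5  5  6  7
 G  8  7  6  6  6  5  6  6
 A  9  8  7  7  7  6  6  7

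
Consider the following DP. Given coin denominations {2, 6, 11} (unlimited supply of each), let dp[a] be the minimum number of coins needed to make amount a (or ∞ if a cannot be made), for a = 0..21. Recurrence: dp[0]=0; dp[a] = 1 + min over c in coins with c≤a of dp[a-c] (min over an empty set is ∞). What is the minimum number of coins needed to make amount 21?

 a  0  1  2  3  4  5  6  7  8  9 10 11 12 13 14 15 16 17 18 19 20 21
dp  0  -  1  -  2  -  1  -  2  -  3  1  2  2  3  3  4  2  3  3  4  4
(- denotes ∞ / unreachable)

4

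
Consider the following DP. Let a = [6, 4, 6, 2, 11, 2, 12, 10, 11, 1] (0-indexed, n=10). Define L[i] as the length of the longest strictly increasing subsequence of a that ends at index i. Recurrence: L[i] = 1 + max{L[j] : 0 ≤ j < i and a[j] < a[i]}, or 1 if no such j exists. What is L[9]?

   i    0    1    2    3    4    5    6    7    8    9
a[i]    6    4    6    2   11    2   12   10   11    1
L[i]    1    1    2    1    3    1    4    3    4    1

1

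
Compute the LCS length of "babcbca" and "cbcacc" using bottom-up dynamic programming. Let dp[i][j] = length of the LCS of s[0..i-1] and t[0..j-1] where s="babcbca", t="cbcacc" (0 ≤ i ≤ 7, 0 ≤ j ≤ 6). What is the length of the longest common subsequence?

4

   ''  c  b  c  a  c  c
''  0  0  0  0  0  0  0
 b  0  0  1  1  1  1  1
 a  0  0  1  1  2  2  2
 b  0  0  1  1  2  2  2
 c  0  1  1  2  2  3  3
 b  0  1  2  2  2  3  3
 c  0  1  2  3  3  3  4
 a  0  1  2  3  4  4  4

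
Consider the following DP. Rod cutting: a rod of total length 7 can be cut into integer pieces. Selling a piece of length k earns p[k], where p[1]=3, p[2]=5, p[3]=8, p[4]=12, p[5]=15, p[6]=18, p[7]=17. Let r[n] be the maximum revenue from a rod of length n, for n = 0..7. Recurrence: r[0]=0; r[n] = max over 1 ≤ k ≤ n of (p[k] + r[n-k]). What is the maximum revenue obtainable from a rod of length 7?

   n    0    1    2    3    4    5    6    7
r[n]    0    3    6    9   12   15   18   21

21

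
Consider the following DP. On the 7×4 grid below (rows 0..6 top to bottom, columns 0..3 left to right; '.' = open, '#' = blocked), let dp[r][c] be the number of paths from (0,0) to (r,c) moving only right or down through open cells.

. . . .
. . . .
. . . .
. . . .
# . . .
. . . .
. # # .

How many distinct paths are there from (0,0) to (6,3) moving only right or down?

52

r\c   0   1   2   3
  0   1   1   1   1
  1   1   2   3   4
  2   1   3   6  10
  3   1   4  10  20
  4   0   4  14  34
  5   0   4  18  52
  6   0   0   0  52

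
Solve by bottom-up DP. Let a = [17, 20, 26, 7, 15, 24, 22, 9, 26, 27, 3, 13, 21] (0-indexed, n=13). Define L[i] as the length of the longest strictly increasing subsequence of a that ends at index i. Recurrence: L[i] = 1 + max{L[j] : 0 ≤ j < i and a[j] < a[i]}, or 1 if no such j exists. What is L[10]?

   i    0    1    2    3    4    5    6    7    8    9   10   11   12
a[i]   17   20   26    7   15   24   22    9   26   27    3   13   21
L[i]    1    2    3    1    2    3    3    2    4    5    1    3    4

1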